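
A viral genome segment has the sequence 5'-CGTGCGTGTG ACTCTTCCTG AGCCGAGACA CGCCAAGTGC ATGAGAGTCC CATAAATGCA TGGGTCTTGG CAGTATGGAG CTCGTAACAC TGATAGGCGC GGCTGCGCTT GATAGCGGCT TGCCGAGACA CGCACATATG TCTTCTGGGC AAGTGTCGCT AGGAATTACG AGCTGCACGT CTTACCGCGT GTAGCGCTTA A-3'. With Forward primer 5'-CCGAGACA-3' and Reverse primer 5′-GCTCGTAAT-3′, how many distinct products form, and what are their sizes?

The forward primer CCGAGACA matches the top strand at positions 23–30, 123–130.
The reverse primer's reverse complement is ATTACGAGC, matching at positions 165–173.
Each forward site pairs with the reverse site to give a product ending at position 173: sizes 151, 51 bp.

Two products: 151 bp, 51 bp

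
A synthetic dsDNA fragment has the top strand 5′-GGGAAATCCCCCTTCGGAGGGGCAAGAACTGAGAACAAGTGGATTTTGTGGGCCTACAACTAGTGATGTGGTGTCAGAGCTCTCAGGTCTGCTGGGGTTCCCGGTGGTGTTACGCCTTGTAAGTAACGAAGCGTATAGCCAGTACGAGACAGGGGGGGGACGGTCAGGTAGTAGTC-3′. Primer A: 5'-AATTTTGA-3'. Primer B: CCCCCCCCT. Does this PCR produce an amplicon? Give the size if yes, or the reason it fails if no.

Primer A (AATTTTGA) does not match the top strand, and its reverse complement TCAAAATT does not match either.
With no annealing site for primer A, no amplification occurs.

No product — primer A has no binding site in the template.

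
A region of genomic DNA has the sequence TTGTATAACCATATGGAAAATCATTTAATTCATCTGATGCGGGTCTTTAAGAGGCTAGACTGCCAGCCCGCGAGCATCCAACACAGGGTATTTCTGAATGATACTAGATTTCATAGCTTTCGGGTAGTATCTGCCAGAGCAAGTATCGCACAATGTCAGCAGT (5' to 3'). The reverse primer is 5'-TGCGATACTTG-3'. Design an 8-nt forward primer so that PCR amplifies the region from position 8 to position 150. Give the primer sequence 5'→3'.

The reverse primer's reverse complement CAAGTATCGCA matches the template at positions 140–150; the product starts at position 8.
The forward primer is identical to the top strand over positions 8–15: ACCATATG.

5'-ACCATATG-3'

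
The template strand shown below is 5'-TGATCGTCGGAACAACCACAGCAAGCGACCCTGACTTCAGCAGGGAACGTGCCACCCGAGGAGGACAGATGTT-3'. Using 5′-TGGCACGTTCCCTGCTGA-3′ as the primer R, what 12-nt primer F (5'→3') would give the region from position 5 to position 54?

The reverse primer's reverse complement TCAGCAGGGAACGTGCCA matches the template at positions 37–54; the product starts at position 5.
The forward primer is identical to the top strand over positions 5–16: CGTCGGAACAAC.

5'-CGTCGGAACAAC-3'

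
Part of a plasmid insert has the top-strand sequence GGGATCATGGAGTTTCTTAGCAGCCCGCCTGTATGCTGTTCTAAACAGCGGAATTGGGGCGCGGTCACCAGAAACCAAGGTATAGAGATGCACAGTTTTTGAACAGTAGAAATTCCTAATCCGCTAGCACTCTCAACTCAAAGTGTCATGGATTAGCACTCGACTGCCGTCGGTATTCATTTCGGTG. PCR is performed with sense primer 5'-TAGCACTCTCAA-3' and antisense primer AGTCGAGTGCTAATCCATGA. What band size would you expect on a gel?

41 bp

Scanning the template, TAGCACTCTCAA occurs at positions 125–136; this primer anneals to the bottom strand there with its 3' end pointing downstream.
Reverse complement of the reverse primer: TCATGGATTAGCACTCGACT. This occurs on the top strand at positions 146–165.
Amplicon spans positions 125–165: 41 bp.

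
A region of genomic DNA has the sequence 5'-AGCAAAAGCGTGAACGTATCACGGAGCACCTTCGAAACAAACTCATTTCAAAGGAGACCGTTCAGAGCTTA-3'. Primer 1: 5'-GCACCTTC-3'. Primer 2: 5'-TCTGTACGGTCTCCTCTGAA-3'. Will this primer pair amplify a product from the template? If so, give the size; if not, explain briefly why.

Primer 2 (TCTGTACGGTCTCCTCTGAA) does not match the top strand, and its reverse complement TTCAGAGGAGACCGTACAGA does not match either.
With no annealing site for primer 2, no amplification occurs.

No product — primer 2 has no binding site in the template.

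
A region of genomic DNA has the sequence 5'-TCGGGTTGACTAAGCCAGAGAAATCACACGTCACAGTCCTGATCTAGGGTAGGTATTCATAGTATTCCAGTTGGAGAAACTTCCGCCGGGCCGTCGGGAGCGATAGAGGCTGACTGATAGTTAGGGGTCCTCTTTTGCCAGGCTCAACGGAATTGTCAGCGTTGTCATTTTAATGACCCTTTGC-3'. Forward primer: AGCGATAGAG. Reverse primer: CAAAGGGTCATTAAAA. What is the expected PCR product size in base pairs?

85 bp

The forward primer matches the template at positions 99–108.
The reverse primer's reverse complement is TTTTAATGACCCTTTG, which matches the template at positions 168–183.
Amplicon spans positions 99–183: 85 bp.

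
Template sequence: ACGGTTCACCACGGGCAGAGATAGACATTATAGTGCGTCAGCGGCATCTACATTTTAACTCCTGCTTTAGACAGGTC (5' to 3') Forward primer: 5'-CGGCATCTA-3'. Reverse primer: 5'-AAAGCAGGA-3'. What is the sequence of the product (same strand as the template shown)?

5'-CGGCATCTACATTTTAACTCCTGCTTT-3'

The forward primer matches the template at positions 42–50.
The reverse primer's reverse complement is TCCTGCTTT, which matches the template at positions 60–68.
The product is the template from position 42 through 68 (27 bp).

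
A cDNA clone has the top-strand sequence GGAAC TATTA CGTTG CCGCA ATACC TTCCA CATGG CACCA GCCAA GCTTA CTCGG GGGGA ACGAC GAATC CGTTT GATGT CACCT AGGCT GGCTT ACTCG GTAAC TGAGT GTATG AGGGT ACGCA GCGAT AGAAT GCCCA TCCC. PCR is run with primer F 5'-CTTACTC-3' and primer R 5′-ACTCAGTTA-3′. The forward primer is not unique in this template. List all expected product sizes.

The forward primer CTTACTC matches the top strand at positions 47–53, 93–99.
The reverse primer's reverse complement is TAACTGAGT, matching at positions 102–110.
Each forward site pairs with the reverse site to give a product ending at position 110: sizes 64, 18 bp.

64 bp, 18 bp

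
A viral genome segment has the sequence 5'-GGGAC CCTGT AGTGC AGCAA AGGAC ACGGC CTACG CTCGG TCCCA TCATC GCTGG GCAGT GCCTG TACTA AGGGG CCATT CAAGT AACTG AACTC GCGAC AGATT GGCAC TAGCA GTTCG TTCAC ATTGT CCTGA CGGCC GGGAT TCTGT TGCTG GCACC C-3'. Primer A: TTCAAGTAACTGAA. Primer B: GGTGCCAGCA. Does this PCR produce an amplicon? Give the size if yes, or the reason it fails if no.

Primer A (TTCAAGTAACTGAA) matches the top strand at positions 79–92; it acts as a forward primer.
Primer B's reverse complement is TGCTGGCACC, matching the top strand at positions 151–160; it acts as a reverse primer.
The 3' ends face each other across positions 79–160, giving an 82 bp product.

Yes — an 82 bp product.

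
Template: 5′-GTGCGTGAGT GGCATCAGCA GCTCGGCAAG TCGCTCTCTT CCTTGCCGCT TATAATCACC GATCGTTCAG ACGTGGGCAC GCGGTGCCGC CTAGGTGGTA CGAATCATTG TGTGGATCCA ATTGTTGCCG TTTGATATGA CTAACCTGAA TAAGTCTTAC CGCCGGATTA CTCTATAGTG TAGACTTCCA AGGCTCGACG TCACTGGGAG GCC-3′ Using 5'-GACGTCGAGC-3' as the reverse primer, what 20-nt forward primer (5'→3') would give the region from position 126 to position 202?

The reverse primer's reverse complement GCTCGACGTC matches the template at positions 193–202; the product starts at position 126.
The forward primer is identical to the top strand over positions 126–145: TGCCGTTTGATATGACTAAC.

5'-TGCCGTTTGATATGACTAAC-3'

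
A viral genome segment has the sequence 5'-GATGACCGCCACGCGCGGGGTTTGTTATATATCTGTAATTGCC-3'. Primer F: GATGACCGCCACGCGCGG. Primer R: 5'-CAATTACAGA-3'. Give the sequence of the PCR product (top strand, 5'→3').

5'-GATGACCGCCACGCGCGGGGTTTGTTATATATCTGTAATTG-3'

The forward primer matches the template at positions 1–18.
Reverse complement of the reverse primer: TCTGTAATTG. This occurs on the top strand at positions 32–41.
The product is the template from position 1 through 41 (41 bp).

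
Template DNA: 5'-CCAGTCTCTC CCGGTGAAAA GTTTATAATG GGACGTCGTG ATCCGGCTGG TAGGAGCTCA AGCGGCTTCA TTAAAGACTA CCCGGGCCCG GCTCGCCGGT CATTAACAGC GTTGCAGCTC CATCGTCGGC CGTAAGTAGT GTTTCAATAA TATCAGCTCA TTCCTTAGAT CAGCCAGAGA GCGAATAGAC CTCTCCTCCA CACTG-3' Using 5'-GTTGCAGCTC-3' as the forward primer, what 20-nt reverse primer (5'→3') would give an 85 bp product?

5'-GAGAGGTCTATTCGCTCTCT-3'

The forward primer binds at positions 111–120, so an 85 bp product ends at position 111 + 85 − 1 = 195.
The reverse primer anneals to the top strand over positions 176–195, i.e. to AGAGAGCGAATAGACCTCTC.
Its sequence written 5'→3' is the reverse complement: GAGAGGTCTATTCGCTCTCT.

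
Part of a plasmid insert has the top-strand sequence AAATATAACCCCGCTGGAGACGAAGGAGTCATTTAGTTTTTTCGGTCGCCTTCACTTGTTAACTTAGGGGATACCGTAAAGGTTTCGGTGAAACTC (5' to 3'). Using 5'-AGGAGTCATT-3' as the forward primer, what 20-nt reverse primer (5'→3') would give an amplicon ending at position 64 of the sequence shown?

5'-AGTTAACAAGTGAAGGCGAC-3'

The forward primer binds at positions 24–33; the product's 3' end on the top strand is position 64.
The reverse primer anneals to the top strand over positions 45–64, i.e. to GTCGCCTTCACTTGTTAACT.
Its sequence written 5'→3' is the reverse complement: AGTTAACAAGTGAAGGCGAC.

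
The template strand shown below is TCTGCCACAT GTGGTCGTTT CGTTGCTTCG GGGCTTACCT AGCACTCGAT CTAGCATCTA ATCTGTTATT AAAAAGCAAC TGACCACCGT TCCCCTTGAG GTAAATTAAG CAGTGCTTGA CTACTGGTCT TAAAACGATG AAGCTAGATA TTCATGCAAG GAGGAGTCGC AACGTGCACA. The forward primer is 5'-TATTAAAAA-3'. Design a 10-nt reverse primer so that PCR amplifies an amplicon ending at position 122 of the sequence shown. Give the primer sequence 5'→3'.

The forward primer binds at positions 67–75; the product's 3' end on the top strand is position 122.
The reverse primer anneals to the top strand over positions 113–122, i.e. to GTGCTTGACT.
Its sequence written 5'→3' is the reverse complement: AGTCAAGCAC.

5'-AGTCAAGCAC-3'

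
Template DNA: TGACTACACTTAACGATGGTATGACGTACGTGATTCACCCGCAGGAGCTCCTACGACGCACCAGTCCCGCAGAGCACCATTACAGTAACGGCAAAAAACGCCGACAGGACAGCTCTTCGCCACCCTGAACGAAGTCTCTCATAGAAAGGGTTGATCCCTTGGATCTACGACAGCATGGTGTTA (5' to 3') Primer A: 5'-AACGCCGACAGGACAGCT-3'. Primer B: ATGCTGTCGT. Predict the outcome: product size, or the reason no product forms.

Yes — an 80 bp product.

Primer A (AACGCCGACAGGACAGCT) matches the top strand at positions 97–114; it acts as a forward primer.
Primer B's reverse complement is ACGACAGCAT, matching the top strand at positions 167–176; it acts as a reverse primer.
The 3' ends face each other across positions 97–176, giving an 80 bp product.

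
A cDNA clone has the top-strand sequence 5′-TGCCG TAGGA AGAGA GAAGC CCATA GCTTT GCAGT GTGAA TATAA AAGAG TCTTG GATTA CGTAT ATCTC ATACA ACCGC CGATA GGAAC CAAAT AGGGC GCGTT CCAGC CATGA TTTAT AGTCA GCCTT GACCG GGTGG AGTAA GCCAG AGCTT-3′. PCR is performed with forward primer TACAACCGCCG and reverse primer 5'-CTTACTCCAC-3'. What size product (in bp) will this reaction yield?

75 bp

The forward primer matches the template at positions 72–82.
Taking the reverse complement of CTTACTCCAC gives GTGGAGTAAG, found at positions 137–146 on the template; the primer anneals here to the top strand with its 3' end pointing upstream.
Product length = (reverse-primer end) − (forward-primer start) + 1 = 146 − 72 + 1 = 75 bp.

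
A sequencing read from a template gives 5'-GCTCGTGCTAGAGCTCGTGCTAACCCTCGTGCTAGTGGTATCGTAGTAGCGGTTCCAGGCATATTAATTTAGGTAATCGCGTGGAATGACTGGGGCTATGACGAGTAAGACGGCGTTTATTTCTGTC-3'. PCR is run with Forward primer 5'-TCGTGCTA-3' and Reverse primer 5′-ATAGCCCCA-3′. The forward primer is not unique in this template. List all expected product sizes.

The forward primer TCGTGCTA matches the top strand at positions 3–10, 15–22, 27–34.
The reverse primer's reverse complement is TGGGGCTAT, matching at positions 91–99.
Each forward site pairs with the reverse site to give a product ending at position 99: sizes 97, 85, 73 bp.

97 bp, 85 bp, 73 bp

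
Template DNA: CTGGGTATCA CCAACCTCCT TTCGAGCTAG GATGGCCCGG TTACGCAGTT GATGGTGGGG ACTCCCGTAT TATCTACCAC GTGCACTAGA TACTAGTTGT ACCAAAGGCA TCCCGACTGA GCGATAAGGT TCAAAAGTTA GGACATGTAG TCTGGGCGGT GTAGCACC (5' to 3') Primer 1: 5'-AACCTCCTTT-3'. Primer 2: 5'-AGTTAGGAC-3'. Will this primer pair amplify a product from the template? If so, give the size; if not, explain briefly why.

No product — both primers anneal to the same strand and extend in the same direction.

Primer 1 (AACCTCCTTT) matches the top strand at positions 13–22 (3' end points downstream).
Primer 2 (AGTTAGGAC) also matches the top strand directly, at positions 136–144 — its reverse complement GTCCTAACT is not present.
Both primers anneal to the bottom strand with 3' ends pointing the same way, so neither can prime synthesis back toward the other.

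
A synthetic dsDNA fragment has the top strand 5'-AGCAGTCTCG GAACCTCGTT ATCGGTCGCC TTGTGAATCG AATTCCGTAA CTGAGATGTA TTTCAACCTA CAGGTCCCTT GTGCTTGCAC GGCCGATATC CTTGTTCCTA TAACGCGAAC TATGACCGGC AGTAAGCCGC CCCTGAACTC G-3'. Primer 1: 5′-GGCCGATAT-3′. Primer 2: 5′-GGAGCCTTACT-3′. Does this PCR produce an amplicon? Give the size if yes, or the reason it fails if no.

Primer 2 (GGAGCCTTACT) does not match the top strand, and its reverse complement AGTAAGGCTCC does not match either.
With no annealing site for primer 2, no amplification occurs.

No product — primer 2 has no binding site in the template.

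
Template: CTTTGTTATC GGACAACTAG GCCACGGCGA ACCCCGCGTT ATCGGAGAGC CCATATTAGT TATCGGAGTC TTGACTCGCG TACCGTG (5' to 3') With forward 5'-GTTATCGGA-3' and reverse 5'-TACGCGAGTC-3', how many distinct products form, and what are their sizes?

Three products: 78 bp, 45 bp, 24 bp

The forward primer GTTATCGGA matches the top strand at positions 5–13, 38–46, 59–67.
The reverse primer's reverse complement is GACTCGCGTA, matching at positions 73–82.
Each forward site pairs with the reverse site to give a product ending at position 82: sizes 78, 45, 24 bp.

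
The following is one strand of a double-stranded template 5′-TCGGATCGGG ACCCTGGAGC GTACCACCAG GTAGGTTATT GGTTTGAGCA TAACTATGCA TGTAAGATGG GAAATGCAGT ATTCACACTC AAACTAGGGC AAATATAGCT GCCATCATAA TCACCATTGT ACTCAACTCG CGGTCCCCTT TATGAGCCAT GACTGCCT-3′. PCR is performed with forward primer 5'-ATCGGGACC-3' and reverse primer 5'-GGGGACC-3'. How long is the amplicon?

Scanning the template, ATCGGGACC occurs at positions 5–13; this primer anneals to the bottom strand there with its 3' end pointing downstream.
The reverse primer's reverse complement is GGTCCCC, which matches the template at positions 142–148.
Product length = (reverse-primer end) − (forward-primer start) + 1 = 148 − 5 + 1 = 144 bp.

144 bp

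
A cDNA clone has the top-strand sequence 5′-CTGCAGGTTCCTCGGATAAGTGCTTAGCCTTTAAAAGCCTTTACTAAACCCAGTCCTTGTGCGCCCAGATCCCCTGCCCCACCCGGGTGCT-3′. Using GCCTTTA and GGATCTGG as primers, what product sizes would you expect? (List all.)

The forward primer GCCTTTA matches the top strand at positions 27–33, 37–43.
The reverse primer's reverse complement is CCAGATCC, matching at positions 65–72.
Each forward site pairs with the reverse site to give a product ending at position 72: sizes 46, 36 bp.

46 bp, 36 bp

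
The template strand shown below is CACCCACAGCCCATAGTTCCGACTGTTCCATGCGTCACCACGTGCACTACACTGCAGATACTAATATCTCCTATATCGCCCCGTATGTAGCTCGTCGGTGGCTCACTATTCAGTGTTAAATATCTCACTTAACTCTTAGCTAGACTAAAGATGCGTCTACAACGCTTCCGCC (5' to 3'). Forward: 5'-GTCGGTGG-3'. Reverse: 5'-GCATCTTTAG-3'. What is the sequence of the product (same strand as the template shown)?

5'-GTCGGTGGCTCACTATTCAGTGTTAAATATCTCACTTAACTCTTAGCTAGACTAAAGATGC-3'

Forward primer GTCGGTGG is found on the top strand at positions 94–101.
Reverse complement of the reverse primer: CTAAAGATGC. This occurs on the top strand at positions 145–154.
The product is the template from position 94 through 154 (61 bp).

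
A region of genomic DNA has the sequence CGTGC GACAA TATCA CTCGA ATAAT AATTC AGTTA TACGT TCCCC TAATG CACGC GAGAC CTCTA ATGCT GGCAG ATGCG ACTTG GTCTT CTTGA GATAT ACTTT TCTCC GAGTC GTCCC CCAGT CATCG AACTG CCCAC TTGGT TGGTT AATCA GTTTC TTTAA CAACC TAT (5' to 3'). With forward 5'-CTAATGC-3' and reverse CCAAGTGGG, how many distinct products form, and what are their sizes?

The forward primer CTAATGC matches the top strand at positions 45–51, 63–69.
The reverse primer's reverse complement is CCCACTTGG, matching at positions 136–144.
Each forward site pairs with the reverse site to give a product ending at position 144: sizes 100, 82 bp.

Two products: 100 bp, 82 bp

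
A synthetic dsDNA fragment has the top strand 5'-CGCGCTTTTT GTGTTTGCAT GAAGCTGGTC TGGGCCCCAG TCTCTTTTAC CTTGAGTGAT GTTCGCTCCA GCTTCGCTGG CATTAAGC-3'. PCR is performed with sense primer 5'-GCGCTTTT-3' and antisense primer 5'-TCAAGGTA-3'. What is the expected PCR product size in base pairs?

54 bp

Forward primer GCGCTTTT is found on the top strand at positions 2–9.
The reverse primer's reverse complement is TACCTTGA, which matches the template at positions 48–55.
The product runs from position 2 to position 55, so its length is 55 − 2 + 1 = 54 bp.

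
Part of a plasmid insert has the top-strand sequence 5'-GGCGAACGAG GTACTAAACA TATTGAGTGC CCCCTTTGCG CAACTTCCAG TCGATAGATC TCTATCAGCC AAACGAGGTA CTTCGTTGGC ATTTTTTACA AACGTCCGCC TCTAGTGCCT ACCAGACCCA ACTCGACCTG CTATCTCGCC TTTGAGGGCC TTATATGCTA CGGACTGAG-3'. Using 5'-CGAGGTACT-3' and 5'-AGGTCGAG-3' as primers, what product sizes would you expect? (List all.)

The forward primer CGAGGTACT matches the top strand at positions 7–15, 74–82.
The reverse primer's reverse complement is CTCGACCT, matching at positions 132–139.
Each forward site pairs with the reverse site to give a product ending at position 139: sizes 133, 66 bp.

133 bp, 66 bp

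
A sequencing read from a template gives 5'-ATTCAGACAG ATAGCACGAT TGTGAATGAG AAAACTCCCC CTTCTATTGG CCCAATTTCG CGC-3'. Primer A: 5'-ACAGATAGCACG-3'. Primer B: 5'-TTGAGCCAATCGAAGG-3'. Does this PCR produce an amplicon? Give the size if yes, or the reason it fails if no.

Primer B (TTGAGCCAATCGAAGG) does not match the top strand, and its reverse complement CCTTCGATTGGCTCAA does not match either.
With no annealing site for primer B, no amplification occurs.

No product — primer B has no binding site in the template.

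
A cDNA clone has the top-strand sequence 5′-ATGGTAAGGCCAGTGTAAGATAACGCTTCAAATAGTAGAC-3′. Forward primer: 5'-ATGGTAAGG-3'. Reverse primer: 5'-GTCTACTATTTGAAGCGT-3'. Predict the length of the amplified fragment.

40 bp

Forward primer ATGGTAAGG is found on the top strand at positions 1–9.
The reverse primer's reverse complement is ACGCTTCAAATAGTAGAC, which matches the template at positions 23–40.
Product length = (reverse-primer end) − (forward-primer start) + 1 = 40 − 1 + 1 = 40 bp.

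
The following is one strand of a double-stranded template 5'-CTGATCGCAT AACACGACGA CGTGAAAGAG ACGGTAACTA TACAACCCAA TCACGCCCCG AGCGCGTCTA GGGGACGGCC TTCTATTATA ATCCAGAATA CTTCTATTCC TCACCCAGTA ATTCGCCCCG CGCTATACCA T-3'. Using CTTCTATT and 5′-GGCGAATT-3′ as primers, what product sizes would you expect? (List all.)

48 bp, 27 bp

The forward primer CTTCTATT matches the top strand at positions 80–87, 101–108.
The reverse primer's reverse complement is AATTCGCC, matching at positions 120–127.
Each forward site pairs with the reverse site to give a product ending at position 127: sizes 48, 27 bp.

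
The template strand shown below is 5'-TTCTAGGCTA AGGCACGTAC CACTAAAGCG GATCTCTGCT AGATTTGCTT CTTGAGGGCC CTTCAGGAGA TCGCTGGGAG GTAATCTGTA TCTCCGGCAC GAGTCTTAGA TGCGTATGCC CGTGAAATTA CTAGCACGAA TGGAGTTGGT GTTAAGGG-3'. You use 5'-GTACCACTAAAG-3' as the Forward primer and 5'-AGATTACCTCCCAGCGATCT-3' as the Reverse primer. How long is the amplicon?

71 bp

Scanning the template, GTACCACTAAAG occurs at positions 17–28; this primer anneals to the bottom strand there with its 3' end pointing downstream.
The reverse primer's reverse complement is AGATCGCTGGGAGGTAATCT, which matches the template at positions 68–87.
Product length = (reverse-primer end) − (forward-primer start) + 1 = 87 − 17 + 1 = 71 bp.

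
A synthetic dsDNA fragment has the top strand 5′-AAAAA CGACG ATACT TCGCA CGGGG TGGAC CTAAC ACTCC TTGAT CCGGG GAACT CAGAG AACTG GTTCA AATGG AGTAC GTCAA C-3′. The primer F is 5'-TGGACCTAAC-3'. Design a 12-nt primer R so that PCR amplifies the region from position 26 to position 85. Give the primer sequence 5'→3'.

5'-TTGACGTACTCC-3'

The product's 3' end on the top strand is position 85.
The reverse primer anneals to the top strand over positions 74–85, i.e. to GGAGTACGTCAA.
Its sequence written 5'→3' is the reverse complement: TTGACGTACTCC.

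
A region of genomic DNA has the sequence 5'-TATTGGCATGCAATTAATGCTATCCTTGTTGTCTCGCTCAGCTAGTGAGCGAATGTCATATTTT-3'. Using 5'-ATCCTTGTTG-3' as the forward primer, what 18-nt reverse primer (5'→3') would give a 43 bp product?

The forward primer binds at positions 22–31, so a 43 bp product ends at position 22 + 43 − 1 = 64.
The reverse primer anneals to the top strand over positions 47–64, i.e. to GAGCGAATGTCATATTTT.
Its sequence written 5'→3' is the reverse complement: AAAATATGACATTCGCTC.

5'-AAAATATGACATTCGCTC-3'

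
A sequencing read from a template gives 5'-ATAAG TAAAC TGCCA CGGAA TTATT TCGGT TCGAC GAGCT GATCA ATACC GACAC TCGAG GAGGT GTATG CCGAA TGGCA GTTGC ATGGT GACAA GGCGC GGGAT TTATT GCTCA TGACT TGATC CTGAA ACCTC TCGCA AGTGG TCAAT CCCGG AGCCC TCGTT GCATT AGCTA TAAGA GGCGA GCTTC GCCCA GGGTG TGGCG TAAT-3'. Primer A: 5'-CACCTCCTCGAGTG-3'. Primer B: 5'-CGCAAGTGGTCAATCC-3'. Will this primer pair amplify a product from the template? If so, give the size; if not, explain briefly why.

No product — the primers' 3' ends point away from each other.

Primer A (CACCTCCTCGAGTG) has reverse complement CACTCGAGGAGGTG, which matches the top strand at positions 53–66; primer A anneals to the top strand there with its 3' end pointing upstream toward position 53.
Primer B (CGCAAGTGGTCAATCC) matches the top strand directly at positions 137–152; it anneals to the bottom strand with its 3' end pointing downstream toward position 152.
The 3' ends diverge (primer A extends toward position 1, primer B toward position 209), so the primers never converge on a shared product.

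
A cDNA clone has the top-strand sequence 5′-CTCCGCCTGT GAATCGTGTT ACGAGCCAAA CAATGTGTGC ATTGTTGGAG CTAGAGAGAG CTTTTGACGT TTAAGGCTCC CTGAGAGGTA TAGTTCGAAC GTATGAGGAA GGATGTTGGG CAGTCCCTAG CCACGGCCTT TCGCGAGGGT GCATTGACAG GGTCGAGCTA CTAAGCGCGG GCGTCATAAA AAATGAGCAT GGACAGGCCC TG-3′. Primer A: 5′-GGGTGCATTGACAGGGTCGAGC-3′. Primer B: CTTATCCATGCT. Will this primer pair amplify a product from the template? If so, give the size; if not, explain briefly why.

Primer B (CTTATCCATGCT) does not match the top strand, and its reverse complement AGCATGGATAAG does not match either.
With no annealing site for primer B, no amplification occurs.

No product — primer B has no binding site in the template.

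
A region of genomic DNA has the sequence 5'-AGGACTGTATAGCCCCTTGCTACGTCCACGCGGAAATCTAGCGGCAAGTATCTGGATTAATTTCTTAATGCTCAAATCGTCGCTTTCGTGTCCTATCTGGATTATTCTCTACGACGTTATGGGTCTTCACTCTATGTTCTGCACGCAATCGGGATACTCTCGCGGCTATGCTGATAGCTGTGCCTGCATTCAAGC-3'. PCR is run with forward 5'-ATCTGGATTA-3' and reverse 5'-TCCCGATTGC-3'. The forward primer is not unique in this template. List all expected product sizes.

105 bp, 60 bp

The forward primer ATCTGGATTA matches the top strand at positions 50–59, 95–104.
The reverse primer's reverse complement is GCAATCGGGA, matching at positions 145–154.
Each forward site pairs with the reverse site to give a product ending at position 154: sizes 105, 60 bp.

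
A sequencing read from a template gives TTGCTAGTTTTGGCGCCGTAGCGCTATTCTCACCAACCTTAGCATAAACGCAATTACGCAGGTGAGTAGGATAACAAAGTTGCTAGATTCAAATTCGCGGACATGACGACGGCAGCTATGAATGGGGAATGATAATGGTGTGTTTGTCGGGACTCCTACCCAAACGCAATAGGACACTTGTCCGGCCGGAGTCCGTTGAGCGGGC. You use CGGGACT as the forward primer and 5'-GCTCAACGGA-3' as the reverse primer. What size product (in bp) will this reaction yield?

54 bp

The forward primer matches the template at positions 148–154.
Reverse complement of the reverse primer: TCCGTTGAGC. This occurs on the top strand at positions 192–201.
Product length = (reverse-primer end) − (forward-primer start) + 1 = 201 − 148 + 1 = 54 bp.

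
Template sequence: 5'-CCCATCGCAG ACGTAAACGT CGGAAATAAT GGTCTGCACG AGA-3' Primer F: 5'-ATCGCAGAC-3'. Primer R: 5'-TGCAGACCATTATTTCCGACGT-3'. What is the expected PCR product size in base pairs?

The forward primer matches the template at positions 4–12.
Reverse complement of the reverse primer: ACGTCGGAAATAATGGTCTGCA. This occurs on the top strand at positions 17–38.
Amplicon spans positions 4–38: 35 bp.

35 bp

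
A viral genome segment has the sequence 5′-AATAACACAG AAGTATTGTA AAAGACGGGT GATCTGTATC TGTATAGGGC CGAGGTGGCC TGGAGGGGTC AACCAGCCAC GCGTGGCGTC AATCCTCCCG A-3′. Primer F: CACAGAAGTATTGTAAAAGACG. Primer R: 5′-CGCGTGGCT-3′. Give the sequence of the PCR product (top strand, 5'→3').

5'-CACAGAAGTATTGTAAAAGACGGGTGATCTGTATCTGTATAGGGCCGAGGTGGCCTGGAGGGGTCAACCAGCCACGCG-3'

Scanning the template, CACAGAAGTATTGTAAAAGACG occurs at positions 6–27; this primer anneals to the bottom strand there with its 3' end pointing downstream.
Reverse complement of the reverse primer: AGCCACGCG. This occurs on the top strand at positions 75–83.
The product is the template from position 6 through 83 (78 bp).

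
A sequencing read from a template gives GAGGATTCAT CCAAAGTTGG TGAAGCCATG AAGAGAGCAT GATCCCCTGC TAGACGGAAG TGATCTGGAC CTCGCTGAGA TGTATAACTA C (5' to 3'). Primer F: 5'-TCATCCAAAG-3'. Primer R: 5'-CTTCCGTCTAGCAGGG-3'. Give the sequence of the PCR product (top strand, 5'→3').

Forward primer TCATCCAAAG is found on the top strand at positions 7–16.
The reverse primer's reverse complement is CCCTGCTAGACGGAAG, which matches the template at positions 45–60.
The product is the template from position 7 through 60 (54 bp).

5'-TCATCCAAAGTTGGTGAAGCCATGAAGAGAGCATGATCCCCTGCTAGACGGAAG-3'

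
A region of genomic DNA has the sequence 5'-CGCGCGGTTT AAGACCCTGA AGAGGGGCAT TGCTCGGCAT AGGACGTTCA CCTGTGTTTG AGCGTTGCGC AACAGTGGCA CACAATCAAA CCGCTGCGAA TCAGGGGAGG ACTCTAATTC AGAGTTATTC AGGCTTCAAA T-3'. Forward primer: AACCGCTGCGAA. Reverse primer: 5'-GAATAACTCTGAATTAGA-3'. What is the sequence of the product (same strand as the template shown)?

5'-AACCGCTGCGAATCAGGGGAGGACTCTAATTCAGAGTTATTC-3'

Scanning the template, AACCGCTGCGAA occurs at positions 89–100; this primer anneals to the bottom strand there with its 3' end pointing downstream.
The reverse primer's reverse complement is TCTAATTCAGAGTTATTC, which matches the template at positions 113–130.
The product is the template from position 89 through 130 (42 bp).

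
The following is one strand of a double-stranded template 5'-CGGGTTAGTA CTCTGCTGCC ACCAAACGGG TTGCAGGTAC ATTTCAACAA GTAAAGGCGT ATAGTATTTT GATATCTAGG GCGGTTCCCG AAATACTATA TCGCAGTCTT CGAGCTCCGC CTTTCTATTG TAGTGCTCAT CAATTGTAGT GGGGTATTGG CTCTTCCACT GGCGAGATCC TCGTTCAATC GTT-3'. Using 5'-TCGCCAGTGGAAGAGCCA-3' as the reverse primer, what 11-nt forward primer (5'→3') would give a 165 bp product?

The reverse primer's reverse complement TGGCTCTTCCACTGGCGA matches the template at positions 158–175, so the product ends at position 175.
A 165 bp product then starts at position 175 − 165 + 1 = 11.
The forward primer is identical to the top strand there: CTCTGCTGCCA.

5'-CTCTGCTGCCA-3'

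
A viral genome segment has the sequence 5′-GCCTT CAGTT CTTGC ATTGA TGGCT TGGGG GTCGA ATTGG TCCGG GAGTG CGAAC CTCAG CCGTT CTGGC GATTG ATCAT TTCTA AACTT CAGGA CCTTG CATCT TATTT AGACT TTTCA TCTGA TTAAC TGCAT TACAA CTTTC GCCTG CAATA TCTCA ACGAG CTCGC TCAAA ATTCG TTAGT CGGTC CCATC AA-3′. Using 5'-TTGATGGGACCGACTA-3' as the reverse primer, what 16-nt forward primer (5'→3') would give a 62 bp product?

5'-TACAACTTTCGCCTGC-3'

The reverse primer's reverse complement TAGTCGGTCCCATCAA matches the template at positions 182–197, so the product ends at position 197.
A 62 bp product then starts at position 197 − 62 + 1 = 136.
The forward primer is identical to the top strand there: TACAACTTTCGCCTGC.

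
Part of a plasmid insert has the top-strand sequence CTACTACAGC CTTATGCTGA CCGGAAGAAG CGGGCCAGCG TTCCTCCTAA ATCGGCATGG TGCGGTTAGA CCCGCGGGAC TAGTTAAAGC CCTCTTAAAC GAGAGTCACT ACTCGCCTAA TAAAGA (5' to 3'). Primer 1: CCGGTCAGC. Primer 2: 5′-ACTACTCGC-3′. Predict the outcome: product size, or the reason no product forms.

Primer 1 (CCGGTCAGC) has reverse complement GCTGACCGG, which matches the top strand at positions 16–24; primer 1 anneals to the top strand there with its 3' end pointing upstream toward position 16.
Primer 2 (ACTACTCGC) matches the top strand directly at positions 108–116; it anneals to the bottom strand with its 3' end pointing downstream toward position 116.
The 3' ends diverge (primer 1 extends toward position 1, primer 2 toward position 126), so the primers never converge on a shared product.

No product — the primers' 3' ends point away from each other.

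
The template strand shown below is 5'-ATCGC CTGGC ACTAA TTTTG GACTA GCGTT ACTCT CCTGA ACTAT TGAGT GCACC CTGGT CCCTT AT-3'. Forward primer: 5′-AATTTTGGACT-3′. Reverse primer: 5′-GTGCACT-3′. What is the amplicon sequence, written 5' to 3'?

Forward primer AATTTTGGACT is found on the top strand at positions 14–24.
Reverse complement of the reverse primer: AGTGCAC. This occurs on the top strand at positions 48–54.
The product is the template from position 14 through 54 (41 bp).

5'-AATTTTGGACTAGCGTTACTCTCCTGAACTATTGAGTGCAC-3'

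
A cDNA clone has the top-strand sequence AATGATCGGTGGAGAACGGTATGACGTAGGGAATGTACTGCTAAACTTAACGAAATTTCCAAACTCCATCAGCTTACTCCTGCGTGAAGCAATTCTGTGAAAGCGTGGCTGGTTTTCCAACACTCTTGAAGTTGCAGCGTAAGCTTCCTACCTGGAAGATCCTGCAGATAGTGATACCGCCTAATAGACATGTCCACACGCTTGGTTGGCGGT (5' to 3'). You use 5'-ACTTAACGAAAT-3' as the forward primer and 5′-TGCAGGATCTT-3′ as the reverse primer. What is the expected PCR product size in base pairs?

122 bp

Scanning the template, ACTTAACGAAAT occurs at positions 45–56; this primer anneals to the bottom strand there with its 3' end pointing downstream.
Reverse complement of the reverse primer: AAGATCCTGCA. This occurs on the top strand at positions 156–166.
The product runs from position 45 to position 166, so its length is 166 − 45 + 1 = 122 bp.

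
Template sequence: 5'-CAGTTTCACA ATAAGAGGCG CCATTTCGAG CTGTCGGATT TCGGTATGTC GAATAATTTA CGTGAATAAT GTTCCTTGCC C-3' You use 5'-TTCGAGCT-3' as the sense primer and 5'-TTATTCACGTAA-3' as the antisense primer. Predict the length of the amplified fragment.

Scanning the template, TTCGAGCT occurs at positions 25–32; this primer anneals to the bottom strand there with its 3' end pointing downstream.
Taking the reverse complement of TTATTCACGTAA gives TTACGTGAATAA, found at positions 58–69 on the template; the primer anneals here to the top strand with its 3' end pointing upstream.
The product runs from position 25 to position 69, so its length is 69 − 25 + 1 = 45 bp.

45 bp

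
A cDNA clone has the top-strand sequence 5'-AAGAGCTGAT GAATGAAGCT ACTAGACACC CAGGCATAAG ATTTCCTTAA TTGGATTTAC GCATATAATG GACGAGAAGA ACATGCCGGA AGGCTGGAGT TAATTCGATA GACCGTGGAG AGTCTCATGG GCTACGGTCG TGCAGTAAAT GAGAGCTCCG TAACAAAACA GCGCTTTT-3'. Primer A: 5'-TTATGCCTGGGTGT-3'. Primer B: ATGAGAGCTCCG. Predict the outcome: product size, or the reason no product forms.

Primer A (TTATGCCTGGGTGT) has reverse complement ACACCCAGGCATAA, which matches the top strand at positions 26–39; primer A anneals to the top strand there with its 3' end pointing upstream toward position 26.
Primer B (ATGAGAGCTCCG) matches the top strand directly at positions 149–160; it anneals to the bottom strand with its 3' end pointing downstream toward position 160.
The 3' ends diverge (primer A extends toward position 1, primer B toward position 178), so the primers never converge on a shared product.

No product — the primers' 3' ends point away from each other.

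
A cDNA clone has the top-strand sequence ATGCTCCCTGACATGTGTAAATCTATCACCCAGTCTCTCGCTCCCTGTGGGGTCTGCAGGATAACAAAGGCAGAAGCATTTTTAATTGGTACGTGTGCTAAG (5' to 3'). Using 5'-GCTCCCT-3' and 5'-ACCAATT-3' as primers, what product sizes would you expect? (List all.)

The forward primer GCTCCCT matches the top strand at positions 3–9, 40–46.
The reverse primer's reverse complement is AATTGGT, matching at positions 84–90.
Each forward site pairs with the reverse site to give a product ending at position 90: sizes 88, 51 bp.

88 bp, 51 bp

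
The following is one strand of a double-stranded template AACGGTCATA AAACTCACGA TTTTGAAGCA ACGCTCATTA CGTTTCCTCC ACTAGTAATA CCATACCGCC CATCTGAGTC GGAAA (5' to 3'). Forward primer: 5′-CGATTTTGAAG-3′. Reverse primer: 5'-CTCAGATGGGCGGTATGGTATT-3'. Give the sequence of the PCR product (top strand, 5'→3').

5'-CGATTTTGAAGCAACGCTCATTACGTTTCCTCCACTAGTAATACCATACCGCCCATCTGAG-3'

Forward primer CGATTTTGAAG is found on the top strand at positions 18–28.
Reverse complement of the reverse primer: AATACCATACCGCCCATCTGAG. This occurs on the top strand at positions 57–78.
The product is the template from position 18 through 78 (61 bp).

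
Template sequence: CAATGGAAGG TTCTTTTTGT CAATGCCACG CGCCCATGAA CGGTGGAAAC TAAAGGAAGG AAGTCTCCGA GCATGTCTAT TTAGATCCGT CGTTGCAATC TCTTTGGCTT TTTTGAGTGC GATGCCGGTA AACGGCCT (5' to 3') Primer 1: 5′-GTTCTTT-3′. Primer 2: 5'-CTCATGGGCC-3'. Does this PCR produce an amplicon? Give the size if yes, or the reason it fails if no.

Primer 2 (CTCATGGGCC) does not match the top strand, and its reverse complement GGCCCATGAG does not match either.
With no annealing site for primer 2, no amplification occurs.

No product — primer 2 has no binding site in the template.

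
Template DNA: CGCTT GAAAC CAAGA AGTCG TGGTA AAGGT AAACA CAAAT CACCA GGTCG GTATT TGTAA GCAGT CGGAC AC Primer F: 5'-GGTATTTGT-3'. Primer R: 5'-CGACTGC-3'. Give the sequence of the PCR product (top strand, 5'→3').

5'-GGTATTTGTAAGCAGTCG-3'

Scanning the template, GGTATTTGT occurs at positions 50–58; this primer anneals to the bottom strand there with its 3' end pointing downstream.
Reverse complement of the reverse primer: GCAGTCG. This occurs on the top strand at positions 61–67.
The product is the template from position 50 through 67 (18 bp).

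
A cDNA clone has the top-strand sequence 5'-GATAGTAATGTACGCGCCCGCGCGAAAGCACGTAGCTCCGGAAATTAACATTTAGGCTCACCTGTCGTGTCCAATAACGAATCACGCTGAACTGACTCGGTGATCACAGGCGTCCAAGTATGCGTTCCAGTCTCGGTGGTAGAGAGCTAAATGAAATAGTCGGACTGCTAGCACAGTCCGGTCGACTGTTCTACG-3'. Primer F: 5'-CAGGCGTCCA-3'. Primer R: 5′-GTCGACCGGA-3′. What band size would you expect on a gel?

Scanning the template, CAGGCGTCCA occurs at positions 107–116; this primer anneals to the bottom strand there with its 3' end pointing downstream.
Taking the reverse complement of GTCGACCGGA gives TCCGGTCGAC, found at positions 177–186 on the template; the primer anneals here to the top strand with its 3' end pointing upstream.
The product runs from position 107 to position 186, so its length is 186 − 107 + 1 = 80 bp.

80 bp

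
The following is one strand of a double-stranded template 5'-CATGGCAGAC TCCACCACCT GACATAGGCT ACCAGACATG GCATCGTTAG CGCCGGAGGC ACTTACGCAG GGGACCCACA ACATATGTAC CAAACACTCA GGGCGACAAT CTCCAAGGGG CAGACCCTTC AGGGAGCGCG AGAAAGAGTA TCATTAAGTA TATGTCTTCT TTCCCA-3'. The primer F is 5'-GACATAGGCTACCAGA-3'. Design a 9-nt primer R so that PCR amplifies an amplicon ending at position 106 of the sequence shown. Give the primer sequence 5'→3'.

The forward primer binds at positions 21–36; the product's 3' end on the top strand is position 106.
The reverse primer anneals to the top strand over positions 98–106, i.e. to TCAGGGCGA.
Its sequence written 5'→3' is the reverse complement: TCGCCCTGA.

5'-TCGCCCTGA-3'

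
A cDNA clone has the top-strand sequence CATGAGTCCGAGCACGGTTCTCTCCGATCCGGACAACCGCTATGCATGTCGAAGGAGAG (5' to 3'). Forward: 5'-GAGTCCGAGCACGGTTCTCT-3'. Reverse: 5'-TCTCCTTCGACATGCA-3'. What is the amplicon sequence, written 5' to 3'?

5'-GAGTCCGAGCACGGTTCTCTCCGATCCGGACAACCGCTATGCATGTCGAAGGAGA-3'

Forward primer GAGTCCGAGCACGGTTCTCT is found on the top strand at positions 4–23.
Taking the reverse complement of TCTCCTTCGACATGCA gives TGCATGTCGAAGGAGA, found at positions 43–58 on the template; the primer anneals here to the top strand with its 3' end pointing upstream.
The product is the template from position 4 through 58 (55 bp).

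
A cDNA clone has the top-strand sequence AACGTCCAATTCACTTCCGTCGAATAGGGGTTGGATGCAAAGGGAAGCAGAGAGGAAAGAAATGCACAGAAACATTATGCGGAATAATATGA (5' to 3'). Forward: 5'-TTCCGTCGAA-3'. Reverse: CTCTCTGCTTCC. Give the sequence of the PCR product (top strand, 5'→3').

Forward primer TTCCGTCGAA is found on the top strand at positions 15–24.
The reverse primer's reverse complement is GGAAGCAGAGAG, which matches the template at positions 43–54.
The product is the template from position 15 through 54 (40 bp).

5'-TTCCGTCGAATAGGGGTTGGATGCAAAGGGAAGCAGAGAG-3'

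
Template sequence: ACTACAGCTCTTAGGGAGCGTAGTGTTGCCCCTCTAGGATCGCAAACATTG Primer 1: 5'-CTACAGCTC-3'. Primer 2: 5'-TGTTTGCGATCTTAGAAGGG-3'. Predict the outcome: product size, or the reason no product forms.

No product — primer 2 has no binding site in the template.

Primer 2 (TGTTTGCGATCTTAGAAGGG) does not match the top strand, and its reverse complement CCCTTCTAAGATCGCAAACA does not match either.
With no annealing site for primer 2, no amplification occurs.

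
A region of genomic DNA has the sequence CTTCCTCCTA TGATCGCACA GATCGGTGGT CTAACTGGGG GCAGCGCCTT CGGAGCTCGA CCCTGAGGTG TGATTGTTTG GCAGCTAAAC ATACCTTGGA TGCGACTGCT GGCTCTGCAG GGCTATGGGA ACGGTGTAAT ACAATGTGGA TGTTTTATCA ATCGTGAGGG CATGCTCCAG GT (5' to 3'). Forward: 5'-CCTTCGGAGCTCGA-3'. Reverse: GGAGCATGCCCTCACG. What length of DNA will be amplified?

132 bp

The forward primer matches the template at positions 47–60.
Reverse complement of the reverse primer: CGTGAGGGCATGCTCC. This occurs on the top strand at positions 163–178.
Amplicon spans positions 47–178: 132 bp.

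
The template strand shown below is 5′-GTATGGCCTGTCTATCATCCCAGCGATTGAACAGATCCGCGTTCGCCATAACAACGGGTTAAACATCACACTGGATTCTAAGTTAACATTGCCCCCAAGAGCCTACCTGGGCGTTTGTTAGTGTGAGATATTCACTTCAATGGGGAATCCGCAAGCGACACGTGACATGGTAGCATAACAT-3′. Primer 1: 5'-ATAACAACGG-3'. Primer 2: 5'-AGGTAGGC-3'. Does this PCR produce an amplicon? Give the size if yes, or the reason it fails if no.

Primer 1 (ATAACAACGG) matches the top strand at positions 48–57; it acts as a forward primer.
Primer 2's reverse complement is GCCTACCT, matching the top strand at positions 101–108; it acts as a reverse primer.
The 3' ends face each other across positions 48–108, giving a 61 bp product.

Yes — a 61 bp product.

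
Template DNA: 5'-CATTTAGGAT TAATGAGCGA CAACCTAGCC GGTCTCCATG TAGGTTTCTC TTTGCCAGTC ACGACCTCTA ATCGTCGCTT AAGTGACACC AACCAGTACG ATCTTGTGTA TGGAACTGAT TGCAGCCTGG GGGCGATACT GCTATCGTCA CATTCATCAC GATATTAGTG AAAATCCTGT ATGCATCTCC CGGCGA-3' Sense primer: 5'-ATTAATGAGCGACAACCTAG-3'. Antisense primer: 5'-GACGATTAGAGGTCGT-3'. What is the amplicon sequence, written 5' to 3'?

5'-ATTAATGAGCGACAACCTAGCCGGTCTCCATGTAGGTTTCTCTTTGCCAGTCACGACCTCTAATCGTC-3'

Scanning the template, ATTAATGAGCGACAACCTAG occurs at positions 9–28; this primer anneals to the bottom strand there with its 3' end pointing downstream.
The reverse primer's reverse complement is ACGACCTCTAATCGTC, which matches the template at positions 61–76.
The product is the template from position 9 through 76 (68 bp).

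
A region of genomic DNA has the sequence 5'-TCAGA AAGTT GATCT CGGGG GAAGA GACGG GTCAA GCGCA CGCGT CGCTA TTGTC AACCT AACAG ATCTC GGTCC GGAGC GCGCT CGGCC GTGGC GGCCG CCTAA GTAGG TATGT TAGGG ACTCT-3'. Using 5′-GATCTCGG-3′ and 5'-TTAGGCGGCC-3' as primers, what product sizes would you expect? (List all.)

95 bp, 41 bp

The forward primer GATCTCGG matches the top strand at positions 11–18, 65–72.
The reverse primer's reverse complement is GGCCGCCTAA, matching at positions 96–105.
Each forward site pairs with the reverse site to give a product ending at position 105: sizes 95, 41 bp.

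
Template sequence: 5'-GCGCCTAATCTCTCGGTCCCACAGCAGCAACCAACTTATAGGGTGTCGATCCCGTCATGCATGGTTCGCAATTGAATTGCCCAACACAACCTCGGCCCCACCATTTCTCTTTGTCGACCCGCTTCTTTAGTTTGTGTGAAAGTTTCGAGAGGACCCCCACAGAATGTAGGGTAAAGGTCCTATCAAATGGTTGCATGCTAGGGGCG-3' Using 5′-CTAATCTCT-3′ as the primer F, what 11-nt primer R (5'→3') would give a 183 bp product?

The forward primer binds at positions 5–13, so a 183 bp product ends at position 5 + 183 − 1 = 187.
The reverse primer anneals to the top strand over positions 177–187, i.e. to GTCCTATCAAA.
Its sequence written 5'→3' is the reverse complement: TTTGATAGGAC.

5'-TTTGATAGGAC-3'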